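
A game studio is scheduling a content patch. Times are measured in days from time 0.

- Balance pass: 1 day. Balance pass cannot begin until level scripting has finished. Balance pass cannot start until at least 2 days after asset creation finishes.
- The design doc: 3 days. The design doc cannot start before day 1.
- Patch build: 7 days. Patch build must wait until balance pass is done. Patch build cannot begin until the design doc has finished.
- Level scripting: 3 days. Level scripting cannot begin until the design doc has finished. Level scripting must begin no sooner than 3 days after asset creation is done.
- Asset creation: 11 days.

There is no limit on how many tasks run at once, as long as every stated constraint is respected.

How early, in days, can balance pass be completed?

Nothing blocks asset creation, so it runs from day 0 to day 11.
After its own release at day 1, the design doc can start at day 1 and finishes at day 4.
For level scripting: the design doc (finishes day 4); asset creation (finishes day 11, plus 3-day gap → day 14). Taking the maximum gives a start of day 14, and it finishes at 14 + 3 = day 17.
Balance pass cannot start until level scripting (finishes day 17); asset creation (finishes day 11, plus 2-day gap → day 13). The controlling bound is day 17, so balance pass finishes at 17 + 1 = day 18.

18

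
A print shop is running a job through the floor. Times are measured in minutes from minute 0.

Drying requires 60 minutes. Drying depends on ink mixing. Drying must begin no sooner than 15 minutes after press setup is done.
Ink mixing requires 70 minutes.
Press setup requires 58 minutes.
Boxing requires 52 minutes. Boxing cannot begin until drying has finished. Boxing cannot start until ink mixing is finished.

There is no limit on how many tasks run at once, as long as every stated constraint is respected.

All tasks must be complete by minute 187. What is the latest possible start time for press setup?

2

To finish by minute 187, boxing (duration 52) must start no later than minute 135.
Drying has to be done before boxing (must start by minute 135). That means finishing by minute 135, i.e. starting by 135 − 60 = minute 75.
Since drying (must start by minute 75, minus 15-minute gap → minute 60) depends on it, press setup must finish by minute 60. Backing off its 58-minute duration gives a latest start of minute 2.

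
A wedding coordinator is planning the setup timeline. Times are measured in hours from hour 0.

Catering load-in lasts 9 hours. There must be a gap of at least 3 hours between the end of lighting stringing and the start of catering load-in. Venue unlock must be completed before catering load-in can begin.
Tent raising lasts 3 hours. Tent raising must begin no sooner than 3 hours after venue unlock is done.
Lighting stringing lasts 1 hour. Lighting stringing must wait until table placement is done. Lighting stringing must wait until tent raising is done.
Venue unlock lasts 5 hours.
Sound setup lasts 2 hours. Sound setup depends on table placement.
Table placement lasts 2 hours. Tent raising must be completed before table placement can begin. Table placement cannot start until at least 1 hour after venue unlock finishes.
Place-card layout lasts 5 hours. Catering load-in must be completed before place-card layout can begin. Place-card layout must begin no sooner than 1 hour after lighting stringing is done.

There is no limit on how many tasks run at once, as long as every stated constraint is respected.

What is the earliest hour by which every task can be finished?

Venue unlock can start immediately at hour 0; it finishes at hour 5.
Tent raising waits on venue unlock (finishes hour 5, plus 3-hour gap → hour 8), so it starts at hour 8 and finishes at 8 + 3 = hour 11.
Table placement needs all of tent raising (finishes hour 11); venue unlock (finishes hour 5, plus 1-hour gap → hour 6). That puts its earliest start at hour 11; it finishes at 11 + 2 = hour 13.
Sound setup cannot begin until table placement (finishes hour 13). It runs from hour 13 to 13 + 2 = hour 15.
Lighting stringing cannot start until table placement (finishes hour 13); tent raising (finishes hour 11). The controlling bound is hour 13, so lighting stringing finishes at 13 + 1 = hour 14.
For catering load-in: lighting stringing (finishes hour 14, plus 3-hour gap → hour 17); venue unlock (finishes hour 5). Taking the maximum gives a start of hour 17, and it finishes at 17 + 9 = hour 26.
Place-card layout has to wait for catering load-in (finishes hour 26); lighting stringing (finishes hour 14, plus 1-hour gap → hour 15). The latest of these is hour 26, so place-card layout runs hour 26 to 26 + 5 = hour 31.
All tasks are finished once the last one completes. Finish times: Venue unlock at 5, Tent raising at 11, Table placement at 13, Lighting stringing at 14, Sound setup at 15, Catering load-in at 26, Place-card layout at 31. The latest is hour 31.

31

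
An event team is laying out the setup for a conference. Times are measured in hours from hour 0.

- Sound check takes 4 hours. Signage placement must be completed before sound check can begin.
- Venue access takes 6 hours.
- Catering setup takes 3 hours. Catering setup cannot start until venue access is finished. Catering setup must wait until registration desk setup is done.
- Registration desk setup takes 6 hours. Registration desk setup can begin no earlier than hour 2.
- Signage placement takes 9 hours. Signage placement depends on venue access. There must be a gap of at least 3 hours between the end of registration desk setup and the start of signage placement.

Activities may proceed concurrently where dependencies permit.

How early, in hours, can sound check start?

20

After its own release at hour 2, registration desk setup can start at hour 2 and finishes at hour 8.
Venue access has no prerequisites, so it starts at hour 0 and finishes at hour 6.
Signage placement needs all of venue access (finishes hour 6); registration desk setup (finishes hour 8, plus 3-hour gap → hour 11). That puts its earliest start at hour 11; it finishes at 11 + 9 = hour 20.
Sound check waits on signage placement (finishes hour 20), so the earliest it can start is hour 20.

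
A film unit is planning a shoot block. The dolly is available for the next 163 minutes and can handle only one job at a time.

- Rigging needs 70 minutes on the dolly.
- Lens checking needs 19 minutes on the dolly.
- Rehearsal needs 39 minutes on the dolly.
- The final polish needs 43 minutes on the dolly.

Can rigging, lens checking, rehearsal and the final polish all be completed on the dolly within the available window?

Running back to back, the jobs need 70 + 19 + 39 + 43 = 171 minutes on the dolly.
Since 171 > 163, they cannot all fit.

No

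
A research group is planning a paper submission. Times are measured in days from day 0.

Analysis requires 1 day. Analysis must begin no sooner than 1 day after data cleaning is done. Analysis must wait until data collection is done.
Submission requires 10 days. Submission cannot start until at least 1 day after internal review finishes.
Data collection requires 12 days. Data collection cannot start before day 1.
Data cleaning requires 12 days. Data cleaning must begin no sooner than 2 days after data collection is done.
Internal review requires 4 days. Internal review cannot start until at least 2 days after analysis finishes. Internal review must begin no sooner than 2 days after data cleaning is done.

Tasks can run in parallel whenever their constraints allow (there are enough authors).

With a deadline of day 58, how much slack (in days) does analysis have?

12

Data collection waits on its own release at day 1, so it starts at day 1 and finishes at 1 + 12 = day 13.
Data cleaning waits on data collection (finishes day 13, plus 2-day gap → day 15), so it starts at day 15 and finishes at 15 + 12 = day 27.
Analysis needs all of data cleaning (finishes day 27, plus 1-day gap → day 28); data collection (finishes day 13). That puts its earliest start at day 28; it finishes at 28 + 1 = day 29.

Working backward from the deadline:
To finish by day 58, submission (duration 10) must start no later than day 48.
Internal review must finish before submission (must start by day 48, minus 1-day gap → day 47). With a 4-day duration, internal review must start by 47 − 4 = day 43.
Analysis has to be done before internal review (must start by day 43, minus 2-day gap → day 41). That means finishing by day 41, i.e. starting by 41 − 1 = day 40.
So analysis can start as early as day 28 and as late as day 40, giving 40 − 28 = 12 days of slack.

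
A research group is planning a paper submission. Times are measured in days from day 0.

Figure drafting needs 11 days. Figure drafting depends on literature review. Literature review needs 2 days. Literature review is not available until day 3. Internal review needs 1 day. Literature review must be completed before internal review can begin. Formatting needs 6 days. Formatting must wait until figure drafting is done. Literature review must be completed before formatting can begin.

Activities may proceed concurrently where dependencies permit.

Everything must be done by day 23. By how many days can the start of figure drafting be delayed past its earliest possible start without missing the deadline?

Literature review waits on its own release at day 3, so it starts at day 3 and finishes at 3 + 2 = day 5.
After literature review (finishes day 5), figure drafting can start at day 5 and finishes at day 16.

Working backward from the deadline:
To finish by day 23, formatting (duration 6) must start no later than day 17.
Figure drafting must finish before formatting (must start by day 17). With an 11-day duration, figure drafting must start by 17 − 11 = day 6.
So figure drafting can start as early as day 5 and as late as day 6, giving 6 − 5 = 1 day of slack.

1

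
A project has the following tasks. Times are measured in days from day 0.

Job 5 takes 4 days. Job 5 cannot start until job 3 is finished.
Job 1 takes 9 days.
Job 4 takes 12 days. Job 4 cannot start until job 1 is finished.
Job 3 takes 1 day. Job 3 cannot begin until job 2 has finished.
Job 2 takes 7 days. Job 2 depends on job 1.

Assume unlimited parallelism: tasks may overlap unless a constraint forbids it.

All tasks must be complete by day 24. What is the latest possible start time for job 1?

3

Job 5 has no dependents, so it just needs to finish by day 24. Starting by 24 − 4 = day 20 achieves that.
Job 3 feeds into job 5 (must start by day 20); so job 3 must finish by day 20 and therefore start by day 19.
Job 2 must finish before job 3 (must start by day 19). With a 7-day duration, job 2 must start by 19 − 7 = day 12.
Job 4 must finish by day 24; it takes 12 days, so it must start by 24 − 12 = day 12.
Job 1 feeds job 2 (must start by day 12); job 4 (must start by day 12). Taking the minimum, job 1 must finish by day 12 and start by 12 − 9 = day 3.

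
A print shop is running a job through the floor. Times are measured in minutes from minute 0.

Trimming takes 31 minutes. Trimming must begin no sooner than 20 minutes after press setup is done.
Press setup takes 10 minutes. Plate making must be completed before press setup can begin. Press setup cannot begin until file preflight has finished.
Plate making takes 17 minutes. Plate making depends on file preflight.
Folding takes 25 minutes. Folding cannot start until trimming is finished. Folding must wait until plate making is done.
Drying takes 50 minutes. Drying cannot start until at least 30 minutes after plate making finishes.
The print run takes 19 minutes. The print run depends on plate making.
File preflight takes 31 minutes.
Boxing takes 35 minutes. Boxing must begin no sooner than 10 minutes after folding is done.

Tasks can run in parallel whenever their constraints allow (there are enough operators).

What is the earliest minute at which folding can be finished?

134

File preflight has no prerequisites, so it starts at minute 0 and finishes at minute 31.
Plate making cannot begin until file preflight (finishes minute 31). It runs from minute 31 to 31 + 17 = minute 48.
Press setup cannot start until plate making (finishes minute 48); file preflight (finishes minute 31). The controlling bound is minute 48, so press setup finishes at 48 + 10 = minute 58.
After press setup (finishes minute 58, plus 20-minute gap → minute 78), trimming can start at minute 78 and finishes at minute 109.
Folding cannot start until trimming (finishes minute 109); plate making (finishes minute 48). The controlling bound is minute 109, so folding finishes at 109 + 25 = minute 134.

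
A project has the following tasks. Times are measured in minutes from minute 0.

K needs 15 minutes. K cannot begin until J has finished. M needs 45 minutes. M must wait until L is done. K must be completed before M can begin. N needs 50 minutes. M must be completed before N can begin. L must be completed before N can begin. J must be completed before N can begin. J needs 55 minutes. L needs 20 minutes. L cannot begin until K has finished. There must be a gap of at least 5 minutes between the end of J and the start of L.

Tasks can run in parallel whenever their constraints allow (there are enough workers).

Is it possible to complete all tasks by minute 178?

Nothing blocks J, so it runs from minute 0 to minute 55.
After J (finishes minute 55), K can start at minute 55 and finishes at minute 70.
L cannot start until K (finishes minute 70); J (finishes minute 55, plus 5-minute gap → minute 60). The controlling bound is minute 70, so L finishes at 70 + 20 = minute 90.
For M: L (finishes minute 90); K (finishes minute 70). Taking the maximum gives a start of minute 90, and it finishes at 90 + 45 = minute 135.
For N: M (finishes minute 135); L (finishes minute 90); J (finishes minute 55). Taking the maximum gives a start of minute 135, and it finishes at 135 + 50 = minute 185.
The earliest everything can be done is minute 185, which is after the deadline of 178, so it is not possible.

No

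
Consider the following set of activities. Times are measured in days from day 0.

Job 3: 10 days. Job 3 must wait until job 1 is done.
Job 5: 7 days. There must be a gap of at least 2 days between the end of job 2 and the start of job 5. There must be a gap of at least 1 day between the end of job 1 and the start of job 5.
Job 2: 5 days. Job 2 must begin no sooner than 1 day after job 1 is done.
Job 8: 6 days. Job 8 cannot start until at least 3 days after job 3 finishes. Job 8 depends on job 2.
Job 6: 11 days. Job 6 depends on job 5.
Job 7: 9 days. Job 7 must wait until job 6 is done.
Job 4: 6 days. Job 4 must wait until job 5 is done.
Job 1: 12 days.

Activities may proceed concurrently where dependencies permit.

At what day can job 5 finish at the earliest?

Job 1 has no prerequisites, so it starts at day 0 and finishes at day 12.
Job 2 cannot begin until job 1 (finishes day 12, plus 1-day gap → day 13). It runs from day 13 to 13 + 5 = day 18.
Job 5 cannot start until job 2 (finishes day 18, plus 2-day gap → day 20); job 1 (finishes day 12, plus 1-day gap → day 13). The controlling bound is day 20, so job 5 finishes at 20 + 7 = day 27.

27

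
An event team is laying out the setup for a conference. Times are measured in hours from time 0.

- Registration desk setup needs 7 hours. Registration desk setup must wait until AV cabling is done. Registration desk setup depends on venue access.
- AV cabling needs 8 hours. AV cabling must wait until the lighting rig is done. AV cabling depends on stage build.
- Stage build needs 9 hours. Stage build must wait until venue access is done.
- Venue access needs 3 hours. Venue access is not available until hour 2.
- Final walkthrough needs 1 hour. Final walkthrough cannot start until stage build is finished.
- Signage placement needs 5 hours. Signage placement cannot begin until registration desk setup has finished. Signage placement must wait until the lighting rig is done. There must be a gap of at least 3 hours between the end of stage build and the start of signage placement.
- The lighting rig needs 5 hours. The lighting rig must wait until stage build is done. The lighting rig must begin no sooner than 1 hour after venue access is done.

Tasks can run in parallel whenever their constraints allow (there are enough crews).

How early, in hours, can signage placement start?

34

After its own release at hour 2, venue access can start at hour 2 and finishes at hour 5.
Stage build cannot begin until venue access (finishes hour 5). It runs from hour 5 to 5 + 9 = hour 14.
The lighting rig needs all of stage build (finishes hour 14); venue access (finishes hour 5, plus 1-hour gap → hour 6). That puts its earliest start at hour 14; it finishes at 14 + 5 = hour 19.
AV cabling has to wait for the lighting rig (finishes hour 19); stage build (finishes hour 14). The latest of these is hour 19, so AV cabling runs hour 19 to 19 + 8 = hour 27.
Registration desk setup has to wait for AV cabling (finishes hour 27); venue access (finishes hour 5). The latest of these is hour 27, so registration desk setup runs hour 27 to 27 + 7 = hour 34.
Signage placement waits on registration desk setup (finishes hour 34); the lighting rig (finishes hour 19); stage build (finishes hour 14, plus 3-hour gap → hour 17). The latest of these is hour 34, which is the earliest signage placement can start.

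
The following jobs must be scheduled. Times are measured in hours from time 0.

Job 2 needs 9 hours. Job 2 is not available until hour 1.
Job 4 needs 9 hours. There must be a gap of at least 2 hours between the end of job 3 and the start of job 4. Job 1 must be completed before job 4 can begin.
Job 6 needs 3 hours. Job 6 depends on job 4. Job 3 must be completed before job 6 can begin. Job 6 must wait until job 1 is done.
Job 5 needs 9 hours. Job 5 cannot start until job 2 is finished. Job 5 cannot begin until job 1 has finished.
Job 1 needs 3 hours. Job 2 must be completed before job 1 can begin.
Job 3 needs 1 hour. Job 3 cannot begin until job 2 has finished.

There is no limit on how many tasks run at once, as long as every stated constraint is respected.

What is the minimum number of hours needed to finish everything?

After its own release at hour 1, job 2 can start at hour 1 and finishes at hour 10.
Job 3 cannot begin until job 2 (finishes hour 10). It runs from hour 10 to 10 + 1 = hour 11.
Job 1 cannot begin until job 2 (finishes hour 10). It runs from hour 10 to 10 + 3 = hour 13.
For job 5: job 2 (finishes hour 10); job 1 (finishes hour 13). Taking the maximum gives a start of hour 13, and it finishes at 13 + 9 = hour 22.
For job 4: job 3 (finishes hour 11, plus 2-hour gap → hour 13); job 1 (finishes hour 13). Taking the maximum gives a start of hour 13, and it finishes at 13 + 9 = hour 22.
Job 6 has to wait for job 4 (finishes hour 22); job 3 (finishes hour 11); job 1 (finishes hour 13). The latest of these is hour 22, so job 6 runs hour 22 to 22 + 3 = hour 25.
All tasks are finished once the last one completes. Finish times: Job 1 at 13, Job 2 at 10, Job 3 at 11, Job 4 at 22, Job 5 at 22, Job 6 at 25. The latest is hour 25.

25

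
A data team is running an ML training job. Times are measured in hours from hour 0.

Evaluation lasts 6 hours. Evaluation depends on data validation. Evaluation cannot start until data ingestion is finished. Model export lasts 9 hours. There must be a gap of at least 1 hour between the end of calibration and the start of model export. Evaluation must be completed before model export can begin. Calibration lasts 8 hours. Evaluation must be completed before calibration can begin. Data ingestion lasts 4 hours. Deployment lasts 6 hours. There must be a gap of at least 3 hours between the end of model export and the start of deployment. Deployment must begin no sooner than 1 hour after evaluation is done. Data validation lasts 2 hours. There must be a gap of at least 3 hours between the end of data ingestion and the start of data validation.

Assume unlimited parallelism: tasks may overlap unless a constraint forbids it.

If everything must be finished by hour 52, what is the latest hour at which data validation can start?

17

Nothing follows deployment; the deadline of hour 52 is its only limit. It must start by 52 − 6 = hour 46.
Model export must finish before deployment (must start by hour 46, minus 3-hour gap → hour 43). With a 9-hour duration, model export must start by 43 − 9 = hour 34.
Calibration must finish before model export (must start by hour 34, minus 1-hour gap → hour 33). With an 8-hour duration, calibration must start by 33 − 8 = hour 25.
Evaluation must finish in time for calibration (must start by hour 25); model export (must start by hour 34); deployment (must start by hour 46, minus 1-hour gap → hour 45). The tightest is hour 25, so evaluation must start by 25 − 6 = hour 19.
Data validation must finish before evaluation (must start by hour 19). With a 2-hour duration, data validation must start by 19 − 2 = hour 17.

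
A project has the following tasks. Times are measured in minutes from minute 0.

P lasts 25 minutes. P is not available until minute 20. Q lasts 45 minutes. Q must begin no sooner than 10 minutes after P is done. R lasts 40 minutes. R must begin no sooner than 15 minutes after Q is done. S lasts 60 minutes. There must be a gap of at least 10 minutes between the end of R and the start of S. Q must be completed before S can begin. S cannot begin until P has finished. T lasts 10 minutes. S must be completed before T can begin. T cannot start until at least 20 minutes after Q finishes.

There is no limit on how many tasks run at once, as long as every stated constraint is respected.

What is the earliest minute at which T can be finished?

235

P cannot begin until its own release at minute 20. It runs from minute 20 to 20 + 25 = minute 45.
Q waits on P (finishes minute 45, plus 10-minute gap → minute 55), so it starts at minute 55 and finishes at 55 + 45 = minute 100.
After Q (finishes minute 100, plus 15-minute gap → minute 115), R can start at minute 115 and finishes at minute 155.
S has to wait for R (finishes minute 155, plus 10-minute gap → minute 165); Q (finishes minute 100); P (finishes minute 45). The latest of these is minute 165, so S runs minute 165 to 165 + 60 = minute 225.
T needs all of S (finishes minute 225); Q (finishes minute 100, plus 20-minute gap → minute 120). That puts its earliest start at minute 225; it finishes at 225 + 10 = minute 235.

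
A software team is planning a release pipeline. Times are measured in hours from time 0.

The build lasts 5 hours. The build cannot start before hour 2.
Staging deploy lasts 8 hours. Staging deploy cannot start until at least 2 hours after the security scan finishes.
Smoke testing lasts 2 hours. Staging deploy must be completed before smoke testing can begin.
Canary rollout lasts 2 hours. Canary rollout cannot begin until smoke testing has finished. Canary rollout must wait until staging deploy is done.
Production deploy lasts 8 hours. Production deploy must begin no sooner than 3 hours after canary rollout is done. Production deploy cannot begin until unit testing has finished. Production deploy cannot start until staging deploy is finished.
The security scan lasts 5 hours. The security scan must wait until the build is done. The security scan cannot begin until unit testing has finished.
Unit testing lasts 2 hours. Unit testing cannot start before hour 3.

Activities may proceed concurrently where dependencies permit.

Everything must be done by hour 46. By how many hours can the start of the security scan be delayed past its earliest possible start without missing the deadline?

9

After its own release at hour 3, unit testing can start at hour 3 and finishes at hour 5.
After its own release at hour 2, the build can start at hour 2 and finishes at hour 7.
For the security scan: the build (finishes hour 7); unit testing (finishes hour 5). Taking the maximum gives a start of hour 7, and it finishes at 7 + 5 = hour 12.

Working backward from the deadline:
Production deploy has no dependents, so it just needs to finish by hour 46. Starting by 46 − 8 = hour 38 achieves that.
Canary rollout has to be done before production deploy (must start by hour 38, minus 3-hour gap → hour 35). That means finishing by hour 35, i.e. starting by 35 − 2 = hour 33.
Since canary rollout (must start by hour 33) depends on it, smoke testing must finish by hour 33. Backing off its 2-hour duration gives a latest start of hour 31.
Staging deploy feeds smoke testing (must start by hour 31); canary rollout (must start by hour 33); production deploy (must start by hour 38). Taking the minimum, staging deploy must finish by hour 31 and start by 31 − 8 = hour 23.
The security scan must finish before staging deploy (must start by hour 23, minus 2-hour gap → hour 21). With a 5-hour duration, the security scan must start by 21 − 5 = hour 16.
So the security scan can start as early as hour 7 and as late as hour 16, giving 16 − 7 = 9 hours of slack.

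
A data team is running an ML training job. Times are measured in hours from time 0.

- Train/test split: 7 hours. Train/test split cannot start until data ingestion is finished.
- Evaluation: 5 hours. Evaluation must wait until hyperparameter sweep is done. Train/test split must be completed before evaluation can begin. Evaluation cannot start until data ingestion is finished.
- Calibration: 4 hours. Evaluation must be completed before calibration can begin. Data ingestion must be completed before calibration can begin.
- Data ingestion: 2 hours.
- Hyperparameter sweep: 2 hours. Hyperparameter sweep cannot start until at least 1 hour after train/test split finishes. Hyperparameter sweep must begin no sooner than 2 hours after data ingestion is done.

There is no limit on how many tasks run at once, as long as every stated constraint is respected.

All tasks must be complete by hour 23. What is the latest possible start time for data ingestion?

Calibration must finish by hour 23; it takes 4 hours, so it must start by 23 − 4 = hour 19.
Evaluation has to be done before calibration (must start by hour 19). That means finishing by hour 19, i.e. starting by 19 − 5 = hour 14.
Hyperparameter sweep has to be done before evaluation (must start by hour 14). That means finishing by hour 14, i.e. starting by 14 − 2 = hour 12.
Train/test split feeds hyperparameter sweep (must start by hour 12, minus 1-hour gap → hour 11); evaluation (must start by hour 14). Taking the minimum, train/test split must finish by hour 11 and start by 11 − 7 = hour 4.
For data ingestion: train/test split (must start by hour 4); hyperparameter sweep (must start by hour 12, minus 2-hour gap → hour 10); evaluation (must start by hour 14); calibration (must start by hour 19). The most restrictive is hour 4; with a 2-hour duration, data ingestion must start by hour 2.

2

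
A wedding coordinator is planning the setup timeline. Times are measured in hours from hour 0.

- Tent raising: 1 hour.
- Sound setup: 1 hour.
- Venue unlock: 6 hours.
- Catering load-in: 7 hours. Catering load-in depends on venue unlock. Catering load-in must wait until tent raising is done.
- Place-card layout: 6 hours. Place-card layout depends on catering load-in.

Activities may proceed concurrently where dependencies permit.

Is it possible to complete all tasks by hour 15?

No

Sound setup can start immediately at hour 0; it finishes at hour 1.
Tent raising has no prerequisites, so it starts at hour 0 and finishes at hour 1.
Venue unlock can start immediately at hour 0; it finishes at hour 6.
Catering load-in has to wait for venue unlock (finishes hour 6); tent raising (finishes hour 1). The latest of these is hour 6, so catering load-in runs hour 6 to 6 + 7 = hour 13.
Place-card layout waits on catering load-in (finishes hour 13), so it starts at hour 13 and finishes at 13 + 6 = hour 19.
The earliest everything can be done is hour 19, which is after the deadline of 15, so it is not possible.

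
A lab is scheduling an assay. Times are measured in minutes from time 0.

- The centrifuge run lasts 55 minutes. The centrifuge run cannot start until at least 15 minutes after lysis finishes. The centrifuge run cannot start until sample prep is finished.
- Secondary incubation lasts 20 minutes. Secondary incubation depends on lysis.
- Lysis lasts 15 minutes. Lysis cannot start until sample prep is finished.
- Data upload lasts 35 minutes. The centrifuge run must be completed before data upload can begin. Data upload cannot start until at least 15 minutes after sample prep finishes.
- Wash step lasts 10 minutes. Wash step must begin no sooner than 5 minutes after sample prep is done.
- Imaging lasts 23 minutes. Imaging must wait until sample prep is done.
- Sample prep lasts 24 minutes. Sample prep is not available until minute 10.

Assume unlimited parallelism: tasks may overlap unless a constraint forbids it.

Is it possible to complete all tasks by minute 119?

No

Sample prep waits on its own release at minute 10, so it starts at minute 10 and finishes at 10 + 24 = minute 34.
Imaging waits on sample prep (finishes minute 34), so it starts at minute 34 and finishes at 34 + 23 = minute 57.
Wash step waits on sample prep (finishes minute 34, plus 5-minute gap → minute 39), so it starts at minute 39 and finishes at 39 + 10 = minute 49.
Lysis waits on sample prep (finishes minute 34), so it starts at minute 34 and finishes at 34 + 15 = minute 49.
After lysis (finishes minute 49), secondary incubation can start at minute 49 and finishes at minute 69.
For the centrifuge run: lysis (finishes minute 49, plus 15-minute gap → minute 64); sample prep (finishes minute 34). Taking the maximum gives a start of minute 64, and it finishes at 64 + 55 = minute 119.
Data upload needs all of the centrifuge run (finishes minute 119); sample prep (finishes minute 34, plus 15-minute gap → minute 49). That puts its earliest start at minute 119; it finishes at 119 + 35 = minute 154.
The earliest everything can be done is minute 154, which is after the deadline of 119, so it is not possible.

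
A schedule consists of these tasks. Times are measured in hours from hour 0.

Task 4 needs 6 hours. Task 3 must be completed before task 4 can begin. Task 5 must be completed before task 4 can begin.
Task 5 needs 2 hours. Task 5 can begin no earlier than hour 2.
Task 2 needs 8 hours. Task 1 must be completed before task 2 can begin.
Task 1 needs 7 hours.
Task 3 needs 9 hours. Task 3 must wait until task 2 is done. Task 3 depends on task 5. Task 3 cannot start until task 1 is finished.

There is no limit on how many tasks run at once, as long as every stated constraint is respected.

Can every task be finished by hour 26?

After its own release at hour 2, task 5 can start at hour 2 and finishes at hour 4.
Task 1 can start immediately at hour 0; it finishes at hour 7.
Task 2 waits on task 1 (finishes hour 7), so it starts at hour 7 and finishes at 7 + 8 = hour 15.
For task 3: task 2 (finishes hour 15); task 5 (finishes hour 4); task 1 (finishes hour 7). Taking the maximum gives a start of hour 15, and it finishes at 15 + 9 = hour 24.
Task 4 cannot start until task 3 (finishes hour 24); task 5 (finishes hour 4). The controlling bound is hour 24, so task 4 finishes at 24 + 6 = hour 30.
The earliest everything can be done is hour 30, which is after the deadline of 26, so it is not possible.

No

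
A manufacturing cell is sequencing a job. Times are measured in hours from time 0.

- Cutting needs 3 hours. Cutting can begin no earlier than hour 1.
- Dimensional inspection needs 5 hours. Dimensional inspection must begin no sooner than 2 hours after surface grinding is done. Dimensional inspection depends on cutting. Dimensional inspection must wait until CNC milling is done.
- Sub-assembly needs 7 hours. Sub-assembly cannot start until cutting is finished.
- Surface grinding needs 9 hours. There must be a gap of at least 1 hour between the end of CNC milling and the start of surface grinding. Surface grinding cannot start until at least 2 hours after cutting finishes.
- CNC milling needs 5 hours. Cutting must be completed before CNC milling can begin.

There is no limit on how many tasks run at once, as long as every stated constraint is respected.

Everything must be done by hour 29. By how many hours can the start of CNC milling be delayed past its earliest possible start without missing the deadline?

Cutting cannot begin until its own release at hour 1. It runs from hour 1 to 1 + 3 = hour 4.
CNC milling cannot begin until cutting (finishes hour 4). It runs from hour 4 to 4 + 5 = hour 9.

Working backward from the deadline:
To finish by hour 29, dimensional inspection (duration 5) must start no later than hour 24.
Surface grinding must finish before dimensional inspection (must start by hour 24, minus 2-hour gap → hour 22). With a 9-hour duration, surface grinding must start by 22 − 9 = hour 13.
For CNC milling: surface grinding (must start by hour 13, minus 1-hour gap → hour 12); dimensional inspection (must start by hour 24). The most restrictive is hour 12; with a 5-hour duration, CNC milling must start by hour 7.
So CNC milling can start as early as hour 4 and as late as hour 7, giving 7 − 4 = 3 hours of slack.

3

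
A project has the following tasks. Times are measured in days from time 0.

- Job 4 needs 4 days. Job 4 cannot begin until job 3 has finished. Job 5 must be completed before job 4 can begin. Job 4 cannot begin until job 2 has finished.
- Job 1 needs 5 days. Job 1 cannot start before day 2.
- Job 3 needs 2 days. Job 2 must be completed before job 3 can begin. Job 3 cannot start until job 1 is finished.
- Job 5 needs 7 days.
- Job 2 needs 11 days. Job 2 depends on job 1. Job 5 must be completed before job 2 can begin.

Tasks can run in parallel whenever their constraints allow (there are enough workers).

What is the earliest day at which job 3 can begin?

18

Nothing blocks job 5, so it runs from day 0 to day 7.
After its own release at day 2, job 1 can start at day 2 and finishes at day 7.
Job 2 has to wait for job 1 (finishes day 7); job 5 (finishes day 7). The latest of these is day 7, so job 2 runs day 7 to 7 + 11 = day 18.
Job 3 waits on job 2 (finishes day 18); job 1 (finishes day 7). The latest of these is day 18, which is the earliest job 3 can start.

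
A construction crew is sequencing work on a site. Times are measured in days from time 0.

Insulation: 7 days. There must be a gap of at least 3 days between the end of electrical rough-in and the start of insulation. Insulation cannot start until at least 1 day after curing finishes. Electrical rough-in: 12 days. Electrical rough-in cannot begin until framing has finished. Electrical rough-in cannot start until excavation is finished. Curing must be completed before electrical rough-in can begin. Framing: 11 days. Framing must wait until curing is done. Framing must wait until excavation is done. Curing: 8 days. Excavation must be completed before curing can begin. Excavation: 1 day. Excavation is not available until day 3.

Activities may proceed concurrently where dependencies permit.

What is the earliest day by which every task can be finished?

Excavation cannot begin until its own release at day 3. It runs from day 3 to 3 + 1 = day 4.
Curing waits on excavation (finishes day 4), so it starts at day 4 and finishes at 4 + 8 = day 12.
Framing cannot start until curing (finishes day 12); excavation (finishes day 4). The controlling bound is day 12, so framing finishes at 12 + 11 = day 23.
For electrical rough-in: framing (finishes day 23); excavation (finishes day 4); curing (finishes day 12). Taking the maximum gives a start of day 23, and it finishes at 23 + 12 = day 35.
For insulation: electrical rough-in (finishes day 35, plus 3-day gap → day 38); curing (finishes day 12, plus 1-day gap → day 13). Taking the maximum gives a start of day 38, and it finishes at 38 + 7 = day 45.
All tasks are finished once the last one completes. Finish times: Excavation at 4, Curing at 12, Framing at 23, Electrical rough-in at 35, Insulation at 45. The latest is day 45.

45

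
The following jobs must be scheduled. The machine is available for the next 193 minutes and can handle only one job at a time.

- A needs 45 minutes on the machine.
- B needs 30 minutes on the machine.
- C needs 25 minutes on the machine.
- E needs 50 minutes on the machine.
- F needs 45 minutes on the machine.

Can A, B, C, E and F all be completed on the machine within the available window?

No

Running back to back, the jobs need 45 + 30 + 25 + 50 + 45 = 195 minutes on the machine.
Since 195 > 193, they cannot all fit.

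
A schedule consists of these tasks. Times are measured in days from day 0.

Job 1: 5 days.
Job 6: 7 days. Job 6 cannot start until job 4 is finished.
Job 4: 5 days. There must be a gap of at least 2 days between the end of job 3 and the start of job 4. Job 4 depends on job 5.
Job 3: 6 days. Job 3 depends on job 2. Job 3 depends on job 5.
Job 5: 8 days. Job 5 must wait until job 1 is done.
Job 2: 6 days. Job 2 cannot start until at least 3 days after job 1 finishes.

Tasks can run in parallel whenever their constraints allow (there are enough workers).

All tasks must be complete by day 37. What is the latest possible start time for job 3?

Job 6 has no dependents, so it just needs to finish by day 37. Starting by 37 − 7 = day 30 achieves that.
Job 4 feeds into job 6 (must start by day 30); so job 4 must finish by day 30 and therefore start by day 25.
Job 3 has to be done before job 4 (must start by day 25, minus 2-day gap → day 23). That means finishing by day 23, i.e. starting by 23 − 6 = day 17.

17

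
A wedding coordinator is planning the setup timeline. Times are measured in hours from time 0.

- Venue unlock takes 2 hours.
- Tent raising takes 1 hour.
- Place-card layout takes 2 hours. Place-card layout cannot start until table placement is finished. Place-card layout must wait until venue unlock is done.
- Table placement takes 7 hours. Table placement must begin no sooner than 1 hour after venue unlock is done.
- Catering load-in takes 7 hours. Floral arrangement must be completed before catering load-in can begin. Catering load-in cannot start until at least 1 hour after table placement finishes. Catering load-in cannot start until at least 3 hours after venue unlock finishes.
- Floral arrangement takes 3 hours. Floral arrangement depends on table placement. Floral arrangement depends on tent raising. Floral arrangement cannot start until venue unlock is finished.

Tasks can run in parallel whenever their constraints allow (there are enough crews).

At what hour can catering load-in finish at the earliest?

Tent raising has no prerequisites, so it starts at hour 0 and finishes at hour 1.
Venue unlock can start immediately at hour 0; it finishes at hour 2.
After venue unlock (finishes hour 2, plus 1-hour gap → hour 3), table placement can start at hour 3 and finishes at hour 10.
Floral arrangement needs all of table placement (finishes hour 10); tent raising (finishes hour 1); venue unlock (finishes hour 2). That puts its earliest start at hour 10; it finishes at 10 + 3 = hour 13.
Catering load-in cannot start until floral arrangement (finishes hour 13); table placement (finishes hour 10, plus 1-hour gap → hour 11); venue unlock (finishes hour 2, plus 3-hour gap → hour 5). The controlling bound is hour 13, so catering load-in finishes at 13 + 7 = hour 20.

20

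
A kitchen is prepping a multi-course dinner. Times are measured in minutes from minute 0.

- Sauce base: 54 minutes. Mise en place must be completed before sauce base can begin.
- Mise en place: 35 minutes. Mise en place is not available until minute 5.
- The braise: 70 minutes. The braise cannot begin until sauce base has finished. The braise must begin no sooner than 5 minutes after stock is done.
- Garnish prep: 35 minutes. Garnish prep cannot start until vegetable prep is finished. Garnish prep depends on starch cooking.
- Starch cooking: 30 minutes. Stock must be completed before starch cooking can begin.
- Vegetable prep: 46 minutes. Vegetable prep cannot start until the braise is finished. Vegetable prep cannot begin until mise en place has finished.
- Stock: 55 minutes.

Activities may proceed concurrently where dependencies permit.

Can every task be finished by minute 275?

Stock has no prerequisites, so it starts at minute 0 and finishes at minute 55.
After stock (finishes minute 55), starch cooking can start at minute 55 and finishes at minute 85.
Mise en place cannot begin until its own release at minute 5. It runs from minute 5 to 5 + 35 = minute 40.
Sauce base waits on mise en place (finishes minute 40), so it starts at minute 40 and finishes at 40 + 54 = minute 94.
The braise needs all of sauce base (finishes minute 94); stock (finishes minute 55, plus 5-minute gap → minute 60). That puts its earliest start at minute 94; it finishes at 94 + 70 = minute 164.
Vegetable prep needs all of the braise (finishes minute 164); mise en place (finishes minute 40). That puts its earliest start at minute 164; it finishes at 164 + 46 = minute 210.
Garnish prep has to wait for vegetable prep (finishes minute 210); starch cooking (finishes minute 85). The latest of these is minute 210, so garnish prep runs minute 210 to 210 + 35 = minute 245.
Every task is finished by minute 245, which is no later than the deadline of 275, so the schedule is feasible.

Yes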